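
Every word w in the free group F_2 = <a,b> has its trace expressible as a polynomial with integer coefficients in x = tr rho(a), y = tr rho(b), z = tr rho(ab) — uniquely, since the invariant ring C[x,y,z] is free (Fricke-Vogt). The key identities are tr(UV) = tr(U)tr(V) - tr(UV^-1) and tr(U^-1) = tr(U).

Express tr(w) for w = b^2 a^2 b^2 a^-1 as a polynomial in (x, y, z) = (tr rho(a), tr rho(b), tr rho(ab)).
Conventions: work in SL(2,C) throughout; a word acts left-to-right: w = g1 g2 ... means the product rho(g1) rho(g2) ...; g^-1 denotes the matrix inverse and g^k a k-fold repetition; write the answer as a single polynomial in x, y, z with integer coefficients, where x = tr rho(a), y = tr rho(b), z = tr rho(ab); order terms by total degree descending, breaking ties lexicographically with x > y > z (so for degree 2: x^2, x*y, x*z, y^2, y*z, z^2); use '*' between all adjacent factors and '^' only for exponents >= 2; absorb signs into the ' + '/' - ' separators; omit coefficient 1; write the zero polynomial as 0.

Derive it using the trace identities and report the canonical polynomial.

reduce: tr(a b^2) = tr(b)*tr(a b) - tr(a) = y*z - x
so tr(b^3 a) = tr(b)*tr(a b^2) - tr(a b) = y^2*z - x*y - z
so tr(b^2) = tr(b)*tr(b) - tr(1) = y^2 - 2
so tr(b^3) = tr(b)*tr(b^2) - tr(b) = y^3 - 3*y
tr(b^2 a^2 b) = tr(a)*tr(b^3 a) - tr(b^3) = x*y^2*z - x^2*y - y^3 - x*z + 3*y
tr(a^2 b) = tr(a)*tr(b a) - tr(b) = x*z - y
reduce: tr(a^2) = tr(a)*tr(a) - tr(1) = x^2 - 2
so tr(b^2 a^2) = tr(b)*tr(a^2 b) - tr(a^2) = x*y*z - x^2 - y^2 + 2
reduce: tr(b^2 a^2 b^2) = tr(b)*tr(b^2 a^2 b) - tr(b^2 a^2) = x*y^3*z - x^2*y^2 - y^4 - 2*x*y*z + x^2 + 4*y^2 - 2
so tr(a b a b) = tr(b a)*tr(b a) - tr(1) = z^2 - 2
tr(a b^2 a b) = tr(b)*tr(a b a b) - tr(a b a) = y*z^2 - x*z - y
reduce: tr(b^2 a b^2 a) = tr(b)*tr(a b^2 a b) - tr(a b^2 a) = y^2*z^2 - 2*x*y*z + x^2 - 2
tr(b^2 a b^2) = tr(b)*tr(b a b^2) - tr(b a b) = y^3*z - x*y^2 - 2*y*z + x
tr(b^2 a^2 b^2 a) = tr(a)*tr(b^2 a b^2 a) - tr(b^2 a b^2) = x*y^2*z^2 - 2*x^2*y*z - y^3*z + x^3 + x*y^2 + 2*y*z - 3*x
so tr(b^2 a^2 b^2 a^-1) = tr(b^2 a^2 b^2)*tr(a) - tr(b^2 a^2 b^2 a) = x^2*y^3*z - x^3*y^2 - x*y^4 - x*y^2*z^2 + y^3*z + 3*x*y^2 - 2*y*z + x

x^2*y^3*z - x^3*y^2 - x*y^4 - x*y^2*z^2 + y^3*z + 3*x*y^2 - 2*y*z + x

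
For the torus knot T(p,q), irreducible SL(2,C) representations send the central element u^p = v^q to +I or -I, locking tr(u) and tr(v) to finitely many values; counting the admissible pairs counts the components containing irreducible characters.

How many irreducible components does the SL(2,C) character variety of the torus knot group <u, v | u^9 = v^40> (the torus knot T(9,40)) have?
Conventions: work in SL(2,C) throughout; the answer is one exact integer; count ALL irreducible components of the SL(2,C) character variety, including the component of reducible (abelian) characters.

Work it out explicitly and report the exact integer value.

157

In the torus knot group T(9,40), u^9 = v^40 is central, so an irreducible representation sends it to +I or -I (Schur).
This locks tr(u) to 2*cos(pi*alpha/9), alpha in 1..8, and tr(v) to 2*cos(pi*beta/40), beta in 1..39, on each component of irreducible characters.
u^9 = (-1)^alpha I and v^40 = (-1)^beta I must agree, so alpha and beta have equal parity.
Counting: 4 odd alphas x 20 odd betas + 4 even alphas x 19 even betas = 80 + 76 = 156.
That is 156 components of irreducible characters, and with the reducible (abelian) component the total is 157.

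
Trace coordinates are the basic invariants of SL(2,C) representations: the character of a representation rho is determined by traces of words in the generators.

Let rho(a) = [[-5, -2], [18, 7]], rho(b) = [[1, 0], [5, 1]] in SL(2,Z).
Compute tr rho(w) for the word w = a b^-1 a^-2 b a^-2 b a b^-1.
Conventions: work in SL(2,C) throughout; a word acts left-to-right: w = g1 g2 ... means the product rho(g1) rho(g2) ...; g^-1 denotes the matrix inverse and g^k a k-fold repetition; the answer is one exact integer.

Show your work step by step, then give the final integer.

rho(a) = [[-5, -2], [18, 7]]
... * rho(b^-1) = [[1, 0], [-5, 1]]  ->  [[5, -2], [-17, 7]]
... * rho(a^-1) = [[7, 2], [-18, -5]]  ->  [[71, 20], [-245, -69]]
... * rho(a^-1) = [[7, 2], [-18, -5]]  ->  [[137, 42], [-473, -145]]
... * rho(b) = [[1, 0], [5, 1]]  ->  [[347, 42], [-1198, -145]]
... * rho(a^-1) = [[7, 2], [-18, -5]]  ->  [[1673, 484], [-5776, -1671]]
... * rho(a^-1) = [[7, 2], [-18, -5]]  ->  [[2999, 926], [-10354, -3197]]
... * rho(b) = [[1, 0], [5, 1]]  ->  [[7629, 926], [-26339, -3197]]
... * rho(a) = [[-5, -2], [18, 7]]  ->  [[-21477, -8776], [74149, 30299]]
... * rho(b^-1) = [[1, 0], [-5, 1]]  ->  [[22403, -8776], [-77346, 30299]]
tr = 22403 + 30299 = 52702

52702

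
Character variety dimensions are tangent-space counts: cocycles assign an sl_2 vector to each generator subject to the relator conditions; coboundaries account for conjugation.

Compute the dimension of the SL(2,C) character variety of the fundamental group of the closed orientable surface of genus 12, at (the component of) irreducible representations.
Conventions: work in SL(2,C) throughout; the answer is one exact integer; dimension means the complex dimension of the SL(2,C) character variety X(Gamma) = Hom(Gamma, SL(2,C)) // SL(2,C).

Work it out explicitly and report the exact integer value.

66

The genus-12 surface group: 2g = 24 generators, one relator prod [a_i, b_i].
A cocycle assigns one sl_2 vector per generator subject to the relator condition d_2(z) = 0: dim of the unconstrained space is 3*2g = 72.
At an irreducible rho, H^2 = coker(d_2) vanishes (Poincare duality: H^2 is dual to H^0 = invariants = 0), so d_2 is surjective onto sl_2 and dim Z^1 = 72 - 3 = 69.
As always at irreducible rho, dim B^1 = 3.
dim X = dim H^1 = 69 - 3 = 66.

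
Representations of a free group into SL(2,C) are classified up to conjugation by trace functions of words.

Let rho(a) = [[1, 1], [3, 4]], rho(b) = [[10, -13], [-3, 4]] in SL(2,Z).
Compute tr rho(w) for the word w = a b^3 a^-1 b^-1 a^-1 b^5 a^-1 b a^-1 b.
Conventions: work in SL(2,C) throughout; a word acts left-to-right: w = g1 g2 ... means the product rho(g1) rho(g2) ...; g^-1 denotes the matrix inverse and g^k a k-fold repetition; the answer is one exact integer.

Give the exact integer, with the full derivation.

rho(a) = [[1, 1], [3, 4]]
... * rho(b) = [[10, -13], [-3, 4]]  ->  [[7, -9], [18, -23]]
... * rho(b) = [[10, -13], [-3, 4]]  ->  [[97, -127], [249, -326]]
... * rho(b) = [[10, -13], [-3, 4]]  ->  [[1351, -1769], [3468, -4541]]
... * rho(a^-1) = [[4, -1], [-3, 1]]  ->  [[10711, -3120], [27495, -8009]]
... * rho(b^-1) = [[4, 13], [3, 10]]  ->  [[33484, 108043], [85953, 277345]]
... * rho(a^-1) = [[4, -1], [-3, 1]]  ->  [[-190193, 74559], [-488223, 191392]]
... * rho(b) = [[10, -13], [-3, 4]]  ->  [[-2125607, 2770745], [-5456406, 7112467]]
... * rho(b) = [[10, -13], [-3, 4]]  ->  [[-29568305, 38715871], [-75901461, 99383146]]
... * rho(b) = [[10, -13], [-3, 4]]  ->  [[-411830663, 539251449], [-1057164048, 1384251577]]
... * rho(b) = [[10, -13], [-3, 4]]  ->  [[-5736060977, 7510804415], [-14724395211, 19280138932]]
... * rho(b) = [[10, -13], [-3, 4]]  ->  [[-79893023015, 104612010361], [-205084368906, 268537693471]]
... * rho(a^-1) = [[4, -1], [-3, 1]]  ->  [[-633408123143, 184505033376], [-1625950556037, 473622062377]]
... * rho(b) = [[10, -13], [-3, 4]]  ->  [[-6887596331558, 8972325734363], [-17680371747501, 23031845477989]]
... * rho(a^-1) = [[4, -1], [-3, 1]]  ->  [[-54467362529321, 15859922065921], [-139817023423971, 40712217225490]]
... * rho(b) = [[10, -13], [-3, 4]]  ->  [[-592253391490973, 771515401144857], [-1520306885916180, 1980470173413583]]
tr = -592253391490973 + 1980470173413583 = 1388216781922610

1388216781922610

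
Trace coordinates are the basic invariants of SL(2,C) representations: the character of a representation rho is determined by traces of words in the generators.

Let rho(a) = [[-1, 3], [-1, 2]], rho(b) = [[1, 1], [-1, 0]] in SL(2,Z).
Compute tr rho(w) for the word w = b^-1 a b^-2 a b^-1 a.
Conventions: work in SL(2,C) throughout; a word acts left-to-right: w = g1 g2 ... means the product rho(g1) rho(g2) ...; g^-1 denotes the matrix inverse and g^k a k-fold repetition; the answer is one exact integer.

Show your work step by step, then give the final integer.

rho(b^-1) = [[0, -1], [1, 1]]
... * rho(a) = [[-1, 3], [-1, 2]]  ->  [[1, -2], [-2, 5]]
... * rho(b^-1) = [[0, -1], [1, 1]]  ->  [[-2, -3], [5, 7]]
... * rho(b^-1) = [[0, -1], [1, 1]]  ->  [[-3, -1], [7, 2]]
... * rho(a) = [[-1, 3], [-1, 2]]  ->  [[4, -11], [-9, 25]]
... * rho(b^-1) = [[0, -1], [1, 1]]  ->  [[-11, -15], [25, 34]]
... * rho(a) = [[-1, 3], [-1, 2]]  ->  [[26, -63], [-59, 143]]
tr = 26 + 143 = 169

169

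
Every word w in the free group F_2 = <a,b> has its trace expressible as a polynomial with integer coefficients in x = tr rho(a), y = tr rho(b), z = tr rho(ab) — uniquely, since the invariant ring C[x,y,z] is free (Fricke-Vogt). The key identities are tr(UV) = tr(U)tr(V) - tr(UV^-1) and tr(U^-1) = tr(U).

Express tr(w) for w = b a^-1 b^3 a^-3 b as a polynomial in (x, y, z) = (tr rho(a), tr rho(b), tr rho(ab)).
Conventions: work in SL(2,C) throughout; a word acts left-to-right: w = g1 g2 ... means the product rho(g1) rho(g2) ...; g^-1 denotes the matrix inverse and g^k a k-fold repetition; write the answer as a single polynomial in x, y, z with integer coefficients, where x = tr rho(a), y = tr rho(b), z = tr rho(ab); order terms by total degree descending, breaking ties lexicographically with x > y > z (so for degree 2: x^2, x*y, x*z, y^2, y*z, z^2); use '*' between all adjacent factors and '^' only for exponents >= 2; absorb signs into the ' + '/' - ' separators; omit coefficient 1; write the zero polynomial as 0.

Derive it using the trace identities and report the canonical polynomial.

x^4*y^5 - 2*x^3*y^4*z - 3*x^4*y^3 - 2*x^2*y^5 + x^2*y^3*z^2 + 4*x^3*y^2*z + 3*x*y^4*z + 2*x^4*y + 7*x^2*y^3 - x^2*y*z^2 - y^3*z^2 - x^3*z - 7*x*y^2*z - 6*x^2*y + y*z^2 + 2*x*z + y

tr(b^2) = tr(b)*tr(b) - tr(1) = y^2 - 2
reduce: tr(b^3) = tr(b)*tr(b^2) - tr(b) = y^3 - 3*y
tr(b^4) = tr(b)*tr(b^3) - tr(b^2) = y^4 - 4*y^2 + 2
tr(b^5) = tr(b)*tr(b^4) - tr(b^3) = y^5 - 5*y^3 + 5*y
so tr(a b^2) = tr(b)*tr(a b) - tr(a) = y*z - x
tr(a b^3) = tr(b)*tr(a b^2) - tr(a b) = y^2*z - x*y - z
reduce: tr(b a b^3) = tr(b)*tr(a b^3) - tr(a b^2) = y^3*z - x*y^2 - 2*y*z + x
tr(b^5 a) = tr(b)*tr(b a b^3) - tr(b a b^2) = y^4*z - x*y^3 - 3*y^2*z + 2*x*y + z
reduce: tr(a^-1 b^5) = tr(b^5)*tr(a) - tr(b^5 a) = x*y^5 - y^4*z - 4*x*y^3 + 3*y^2*z + 3*x*y - z
so tr(b^3 a^-2 b^2) = tr(a^-1 b^5)*tr(a) - tr(a^-1 b^5 a) = x^2*y^5 - x*y^4*z - 4*x^2*y^3 - y^5 + 3*x*y^2*z + 3*x^2*y + 5*y^3 - x*z - 5*y
tr(a b a b) = tr(b a)*tr(b a) - tr(1) = z^2 - 2
so tr(a b a) = tr(a)*tr(b a) - tr(b) = x*z - y
tr(a b^2 a b) = tr(b)*tr(a b a b) - tr(a b a) = y*z^2 - x*z - y
tr(a^2) = tr(a)*tr(a) - tr(1) = x^2 - 2
so tr(a b^2 a) = tr(b)*tr(a^2 b) - tr(a^2) = x*y*z - x^2 - y^2 + 2
tr(b a b^2 a b) = tr(b)*tr(a b^2 a b) - tr(a b^2 a) = y^2*z^2 - 2*x*y*z + x^2 - 2
tr(b^2 a b^3 a) = tr(b)*tr(b a b^2 a b) - tr(b a b^2 a) = y^3*z^2 - 2*x*y^2*z + x^2*y - y*z^2 + x*z - y
tr(b^2 a b^3 a^-1) = tr(b^2 a b^3)*tr(a) - tr(b^2 a b^3 a) = x*y^4*z - x^2*y^3 - y^3*z^2 - x*y^2*z + x^2*y + y*z^2 + y
tr(b^3 a^-2 b^2 a) = tr(b^2 a b^3 a^-1)*tr(a) - tr(b^2 a b^3) = x^2*y^4*z - x^3*y^3 - x*y^3*z^2 - x^2*y^2*z - y^4*z + x^3*y + x*y^3 + x*y*z^2 + 3*y^2*z - x*y - z
tr(b^2 a^-1 b^3 a^-2) = tr(b^3 a^-2 b^2)*tr(a) - tr(b^3 a^-2 b^2 a) = x^3*y^5 - 2*x^2*y^4*z - 3*x^3*y^3 - x*y^5 + x*y^3*z^2 + 4*x^2*y^2*z + y^4*z + 2*x^3*y + 4*x*y^3 - x*y*z^2 - x^2*z - 3*y^2*z - 4*x*y + z
tr(b^2 a^-1 b^3 a) = tr(b^3 a b^2)*tr(a) - tr(b^3 a b^2 a) = x*y^4*z - x^2*y^3 - y^3*z^2 - x*y^2*z + x^2*y + y*z^2 + y
so tr(b^2 a^-1 b^3 a^-1) = tr(b^2 a^-1 b^3)*tr(a) - tr(b^2 a^-1 b^3 a) = x^2*y^5 - 2*x*y^4*z - 3*x^2*y^3 + y^3*z^2 + 4*x*y^2*z + 2*x^2*y - y*z^2 - x*z - y
tr(b a^-1 b^3 a^-3 b) = tr(b^2 a^-1 b^3 a^-2)*tr(a) - tr(b^2 a^-1 b^3 a^-1) = x^4*y^5 - 2*x^3*y^4*z - 3*x^4*y^3 - 2*x^2*y^5 + x^2*y^3*z^2 + 4*x^3*y^2*z + 3*x*y^4*z + 2*x^4*y + 7*x^2*y^3 - x^2*y*z^2 - y^3*z^2 - x^3*z - 7*x*y^2*z - 6*x^2*y + y*z^2 + 2*x*z + y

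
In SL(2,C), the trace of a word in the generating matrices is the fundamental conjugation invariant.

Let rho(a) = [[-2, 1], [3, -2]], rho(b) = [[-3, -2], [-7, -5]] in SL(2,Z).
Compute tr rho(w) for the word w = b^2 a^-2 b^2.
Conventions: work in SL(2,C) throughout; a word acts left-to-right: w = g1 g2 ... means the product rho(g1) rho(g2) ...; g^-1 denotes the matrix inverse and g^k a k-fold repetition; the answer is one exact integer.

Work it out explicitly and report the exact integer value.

rho(b) = [[-3, -2], [-7, -5]]
... * rho(b) = [[-3, -2], [-7, -5]]  ->  [[23, 16], [56, 39]]
... * rho(a^-1) = [[-2, -1], [-3, -2]]  ->  [[-94, -55], [-229, -134]]
... * rho(a^-1) = [[-2, -1], [-3, -2]]  ->  [[353, 204], [860, 497]]
... * rho(b) = [[-3, -2], [-7, -5]]  ->  [[-2487, -1726], [-6059, -4205]]
... * rho(b) = [[-3, -2], [-7, -5]]  ->  [[19543, 13604], [47612, 33143]]
tr = 19543 + 33143 = 52686

52686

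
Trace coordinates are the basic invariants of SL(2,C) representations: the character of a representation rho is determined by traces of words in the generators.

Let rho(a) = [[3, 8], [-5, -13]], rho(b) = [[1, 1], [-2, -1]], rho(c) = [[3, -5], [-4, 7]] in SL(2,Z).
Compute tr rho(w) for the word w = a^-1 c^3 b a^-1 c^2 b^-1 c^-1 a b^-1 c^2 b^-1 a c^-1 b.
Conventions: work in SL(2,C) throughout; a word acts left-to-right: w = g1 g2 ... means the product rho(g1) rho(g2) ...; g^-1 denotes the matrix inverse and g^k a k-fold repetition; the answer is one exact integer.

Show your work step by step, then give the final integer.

-92625322

rho(a^-1) = [[-13, -8], [5, 3]]
... * rho(c) = [[3, -5], [-4, 7]]  ->  [[-7, 9], [3, -4]]
... * rho(c) = [[3, -5], [-4, 7]]  ->  [[-57, 98], [25, -43]]
... * rho(c) = [[3, -5], [-4, 7]]  ->  [[-563, 971], [247, -426]]
... * rho(b) = [[1, 1], [-2, -1]]  ->  [[-2505, -1534], [1099, 673]]
... * rho(a^-1) = [[-13, -8], [5, 3]]  ->  [[24895, 15438], [-10922, -6773]]
... * rho(c) = [[3, -5], [-4, 7]]  ->  [[12933, -16409], [-5674, 7199]]
... * rho(c) = [[3, -5], [-4, 7]]  ->  [[104435, -179528], [-45818, 78763]]
... * rho(b^-1) = [[-1, -1], [2, 1]]  ->  [[-463491, -283963], [203344, 124581]]
... * rho(c^-1) = [[7, 5], [4, 3]]  ->  [[-4380289, -3169344], [1921732, 1390463]]
... * rho(a) = [[3, 8], [-5, -13]]  ->  [[2705853, 6159160], [-1187119, -2702163]]
... * rho(b^-1) = [[-1, -1], [2, 1]]  ->  [[9612467, 3453307], [-4217207, -1515044]]
... * rho(c) = [[3, -5], [-4, 7]]  ->  [[15024173, -23889186], [-6591445, 10480727]]
... * rho(c) = [[3, -5], [-4, 7]]  ->  [[140629263, -242345167], [-61697243, 106322314]]
... * rho(b^-1) = [[-1, -1], [2, 1]]  ->  [[-625319597, -382974430], [274341871, 168019557]]
... * rho(a) = [[3, 8], [-5, -13]]  ->  [[38913359, -23889186], [-17072172, 10480727]]
... * rho(c^-1) = [[7, 5], [4, 3]]  ->  [[176836769, 122899237], [-77582296, -53918679]]
... * rho(b) = [[1, 1], [-2, -1]]  ->  [[-68961705, 53937532], [30255062, -23663617]]
tr = -68961705 + -23663617 = -92625322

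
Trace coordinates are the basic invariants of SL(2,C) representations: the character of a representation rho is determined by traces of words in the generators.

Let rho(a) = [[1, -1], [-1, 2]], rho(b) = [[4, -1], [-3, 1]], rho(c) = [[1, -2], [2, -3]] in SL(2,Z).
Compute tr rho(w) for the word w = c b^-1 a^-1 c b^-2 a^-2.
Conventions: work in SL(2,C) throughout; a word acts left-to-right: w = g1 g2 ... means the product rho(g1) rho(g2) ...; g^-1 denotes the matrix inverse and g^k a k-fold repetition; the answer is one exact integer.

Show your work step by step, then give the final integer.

14746

rho(c) = [[1, -2], [2, -3]]
... * rho(b^-1) = [[1, 1], [3, 4]]  ->  [[-5, -7], [-7, -10]]
... * rho(a^-1) = [[2, 1], [1, 1]]  ->  [[-17, -12], [-24, -17]]
... * rho(c) = [[1, -2], [2, -3]]  ->  [[-41, 70], [-58, 99]]
... * rho(b^-1) = [[1, 1], [3, 4]]  ->  [[169, 239], [239, 338]]
... * rho(b^-1) = [[1, 1], [3, 4]]  ->  [[886, 1125], [1253, 1591]]
... * rho(a^-1) = [[2, 1], [1, 1]]  ->  [[2897, 2011], [4097, 2844]]
... * rho(a^-1) = [[2, 1], [1, 1]]  ->  [[7805, 4908], [11038, 6941]]
tr = 7805 + 6941 = 14746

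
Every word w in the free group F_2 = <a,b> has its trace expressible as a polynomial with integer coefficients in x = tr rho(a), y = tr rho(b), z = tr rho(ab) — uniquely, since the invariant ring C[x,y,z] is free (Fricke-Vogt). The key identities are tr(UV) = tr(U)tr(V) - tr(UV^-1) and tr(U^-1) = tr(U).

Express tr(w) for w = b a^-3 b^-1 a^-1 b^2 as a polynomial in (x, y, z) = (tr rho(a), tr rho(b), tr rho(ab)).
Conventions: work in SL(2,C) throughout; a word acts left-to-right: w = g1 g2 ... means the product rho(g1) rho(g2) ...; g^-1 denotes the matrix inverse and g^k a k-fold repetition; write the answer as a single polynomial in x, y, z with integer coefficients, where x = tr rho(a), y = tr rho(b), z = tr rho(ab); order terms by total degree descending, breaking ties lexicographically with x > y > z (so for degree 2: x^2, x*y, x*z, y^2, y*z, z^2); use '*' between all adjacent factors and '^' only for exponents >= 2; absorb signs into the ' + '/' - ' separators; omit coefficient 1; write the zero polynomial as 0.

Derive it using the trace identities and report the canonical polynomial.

x^3*y^3*z - x^2*y^4 - x^2*y^2*z^2 - 2*x^3*y*z - x*y^3*z + 3*x^2*y^2 + x^2*z^2 + y^4 + y^2*z^2 + 3*x*y*z - x^2 - 4*y^2 - z^2 + 2

trace(b^2) = trace(b) * trace(b) - trace(1) = y^2 - 2
trace(b^3) = trace(b) * trace(b^2) - trace(b) = y^3 - 3*y
trace(b a b) = trace(b) * trace(a b) - trace(a) = y*z - x
trace(b^3 a) = trace(b) * trace(b a b) - trace(b a) = y^2*z - x*y - z
so trace(a^-1 b^3) = trace(b^3) * trace(a) - trace(b^3 a) = x*y^3 - y^2*z - 2*x*y + z
trace(b^3 a^-2) = trace(a^-1 b^3) * trace(a) - trace(a^-1 b^3 a) = x^2*y^3 - x*y^2*z - 2*x^2*y - y^3 + x*z + 3*y
reduce: trace(a^-1 b^3 a^-2) = trace(b^3 a^-2) * trace(a) - trace(b^3 a^-1) = x^3*y^3 - x^2*y^2*z - 2*x^3*y - 2*x*y^3 + x^2*z + y^2*z + 5*x*y - z
trace(b^4) = trace(b) * trace(b^3) - trace(b^2) = y^4 - 4*y^2 + 2
trace(b^4 a) = trace(b) * trace(b^2 a b) - trace(b^2 a) = y^3*z - x*y^2 - 2*y*z + x
trace(b^3 a^-1 b) = trace(b^4) * trace(a) - trace(b^4 a) = x*y^4 - y^3*z - 3*x*y^2 + 2*y*z + x
trace(a b a b) = trace(b a) * trace(b a) - trace(1)   [split at repeated b] = z^2 - 2
reduce: trace(a b a) = trace(a) * trace(b a) - trace(b) = x*z - y
trace(b a b a b) = trace(b) * trace(a b a b) - trace(a b a) = y*z^2 - x*z - y
trace(b a b^3 a) = trace(b) * trace(b a b a b) - trace(b a b a) = y^2*z^2 - x*y*z - y^2 - z^2 + 2
trace(b^3 a^-1 b a) = trace(b a b^3) * trace(a) - trace(b a b^3 a) = x*y^3*z - x^2*y^2 - y^2*z^2 - x*y*z + x^2 + y^2 + z^2 - 2
trace(a^-1 b a^-1 b^3) = trace(b^3 a^-1 b) * trace(a) - trace(b^3 a^-1 b a) = x^2*y^4 - 2*x*y^3*z - 2*x^2*y^2 + y^2*z^2 + 3*x*y*z - y^2 - z^2 + 2
trace(a^-1 b^3 a^-2 b) = trace(a^-1 b a^-1 b^3) * trace(a) - trace(a^-1 b a^-1 b^3 a) = x^3*y^4 - 2*x^2*y^3*z - 2*x^3*y^2 - x*y^4 + x*y^2*z^2 + 3*x^2*y*z + y^3*z + 2*x*y^2 - x*z^2 - 2*y*z + x
reduce: trace(a^-2 b^-1 a^-1 b^3) = trace(a^-1 b^3 a^-2) * trace(b) - trace(a^-1 b^3 a^-2 b) = x^2*y^3*z - x*y^4 - x*y^2*z^2 - 2*x^2*y*z + 3*x*y^2 + x*z^2 + y*z - x
trace(a^-1 b^-1 a^-1 b^3) = trace(a^-1 b^3 a^-1) * trace(b) - trace(a^-1 b^3 a^-1 b) = x*y^3*z - y^4 - y^2*z^2 - 2*x*y*z + 4*y^2 + z^2 - 2
trace(b a^-3 b^-1 a^-1 b^2) = trace(a^-2 b^-1 a^-1 b^3) * trace(a) - trace(a^-2 b^-1 a^-1 b^3 a) = x^3*y^3*z - x^2*y^4 - x^2*y^2*z^2 - 2*x^3*y*z - x*y^3*z + 3*x^2*y^2 + x^2*z^2 + y^4 + y^2*z^2 + 3*x*y*z - x^2 - 4*y^2 - z^2 + 2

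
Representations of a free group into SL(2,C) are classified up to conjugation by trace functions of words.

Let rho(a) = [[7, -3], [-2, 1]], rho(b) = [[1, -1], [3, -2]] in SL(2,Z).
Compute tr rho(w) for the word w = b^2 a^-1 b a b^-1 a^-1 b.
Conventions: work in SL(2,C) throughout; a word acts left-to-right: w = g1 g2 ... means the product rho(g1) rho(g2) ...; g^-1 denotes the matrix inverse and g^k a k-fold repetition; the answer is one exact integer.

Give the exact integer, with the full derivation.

400

rho(b) = [[1, -1], [3, -2]]
... * rho(b) = [[1, -1], [3, -2]]  ->  [[-2, 1], [-3, 1]]
... * rho(a^-1) = [[1, 3], [2, 7]]  ->  [[0, 1], [-1, -2]]
... * rho(b) = [[1, -1], [3, -2]]  ->  [[3, -2], [-7, 5]]
... * rho(a) = [[7, -3], [-2, 1]]  ->  [[25, -11], [-59, 26]]
... * rho(b^-1) = [[-2, 1], [-3, 1]]  ->  [[-17, 14], [40, -33]]
... * rho(a^-1) = [[1, 3], [2, 7]]  ->  [[11, 47], [-26, -111]]
... * rho(b) = [[1, -1], [3, -2]]  ->  [[152, -105], [-359, 248]]
tr = 152 + 248 = 400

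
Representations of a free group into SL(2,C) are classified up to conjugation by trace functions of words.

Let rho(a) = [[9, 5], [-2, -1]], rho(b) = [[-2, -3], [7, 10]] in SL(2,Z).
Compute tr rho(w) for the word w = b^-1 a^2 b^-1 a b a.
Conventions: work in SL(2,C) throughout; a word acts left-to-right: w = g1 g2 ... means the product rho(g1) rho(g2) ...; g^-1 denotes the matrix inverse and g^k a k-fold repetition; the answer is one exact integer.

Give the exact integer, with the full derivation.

240392

rho(b^-1) = [[10, 3], [-7, -2]]
... * rho(a) = [[9, 5], [-2, -1]]  ->  [[84, 47], [-59, -33]]
... * rho(a) = [[9, 5], [-2, -1]]  ->  [[662, 373], [-465, -262]]
... * rho(b^-1) = [[10, 3], [-7, -2]]  ->  [[4009, 1240], [-2816, -871]]
... * rho(a) = [[9, 5], [-2, -1]]  ->  [[33601, 18805], [-23602, -13209]]
... * rho(b) = [[-2, -3], [7, 10]]  ->  [[64433, 87247], [-45259, -61284]]
... * rho(a) = [[9, 5], [-2, -1]]  ->  [[405403, 234918], [-284763, -165011]]
tr = 405403 + -165011 = 240392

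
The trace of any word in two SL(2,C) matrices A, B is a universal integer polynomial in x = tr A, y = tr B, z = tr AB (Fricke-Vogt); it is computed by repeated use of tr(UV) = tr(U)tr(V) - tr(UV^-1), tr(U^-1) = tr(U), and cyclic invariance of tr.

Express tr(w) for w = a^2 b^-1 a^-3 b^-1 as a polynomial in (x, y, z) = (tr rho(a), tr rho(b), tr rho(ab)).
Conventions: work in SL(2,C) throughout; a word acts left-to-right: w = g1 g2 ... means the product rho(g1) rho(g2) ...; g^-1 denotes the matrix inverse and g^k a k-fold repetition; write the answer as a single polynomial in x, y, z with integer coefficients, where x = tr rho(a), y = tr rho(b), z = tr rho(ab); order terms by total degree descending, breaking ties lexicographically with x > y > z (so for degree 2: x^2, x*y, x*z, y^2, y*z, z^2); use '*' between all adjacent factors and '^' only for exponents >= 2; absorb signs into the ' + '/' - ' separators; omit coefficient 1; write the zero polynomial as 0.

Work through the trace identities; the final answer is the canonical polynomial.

x^4*y*z - x^5 - x^3*y^2 - x^3*z^2 - x^2*y*z + 5*x^3 + x*y^2 + x*z^2 + y*z - 5*x

tr(a^2) = tr(a) tr(a) - tr(1) = x^2 - 2
reduce: tr(a^2 b) = tr(a) tr(b a) - tr(b) = x*z - y
tr(b^-1 a^2) = tr(a^2) tr(b) - tr(a^2 b) = x^2*y - x*z - y
reduce: tr(b^-1 a^2 b^-1) = tr(b^-1 a^2) tr(b) - tr(b^-1 a^2 b) = x^2*y^2 - x*y*z - x^2 - y^2 + 2
tr(a^3) = tr(a) tr(a^2) - tr(a) = x^3 - 3*x
tr(a^3 b) = tr(a) tr(b a^2) - tr(b a) = x^2*z - x*y - z
so tr(a^2 b^-1 a) = tr(a^3) tr(b) - tr(a^3 b) = x^3*y - x^2*z - 2*x*y + z
so tr(b a b a) = tr(a b) tr(a b) - tr(1)   [split at repeated a] = z^2 - 2
tr(b a b) = tr(b) tr(a b) - tr(a) = y*z - x
tr(a b a^2 b) = tr(a) tr(b a b a) - tr(b a b) = x*z^2 - y*z - x
reduce: tr(a^2 b^-1 a b) = tr(a b a^2) tr(b) - tr(a b a^2 b) = x^2*y*z - x*y^2 - x*z^2 + x
tr(b^-1 a^2 b^-1 a) = tr(a^2 b^-1 a) tr(b) - tr(a^2 b^-1 a b) = x^3*y^2 - 2*x^2*y*z - x*y^2 + x*z^2 + y*z - x
tr(a^-1 b^-1 a^2 b^-1) = tr(b^-1 a^2 b^-1) tr(a) - tr(b^-1 a^2 b^-1 a) = x^2*y*z - x^3 - x*z^2 - y*z + 3*x
so tr(b^-1 a^2 b^-1 a^-2) = tr(a^-1 b^-1 a^2 b^-1) tr(a) - tr(a^-1 b^-1 a^2 b^-1 a) = x^3*y*z - x^4 - x^2*y^2 - x^2*z^2 + 4*x^2 + y^2 - 2
reduce: tr(a^2 b^-1 a^-3 b^-1) = tr(b^-1 a^2 b^-1 a^-2) tr(a) - tr(b^-1 a^2 b^-1 a^-1) = x^4*y*z - x^5 - x^3*y^2 - x^3*z^2 - x^2*y*z + 5*x^3 + x*y^2 + x*z^2 + y*z - 5*x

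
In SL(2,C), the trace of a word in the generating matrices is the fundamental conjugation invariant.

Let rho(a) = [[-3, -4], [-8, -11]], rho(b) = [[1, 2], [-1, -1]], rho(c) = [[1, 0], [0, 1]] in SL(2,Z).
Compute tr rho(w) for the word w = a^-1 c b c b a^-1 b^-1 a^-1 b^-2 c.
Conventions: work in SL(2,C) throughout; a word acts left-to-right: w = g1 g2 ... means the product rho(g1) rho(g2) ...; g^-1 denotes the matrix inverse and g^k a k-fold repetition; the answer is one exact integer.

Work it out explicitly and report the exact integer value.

-780

rho(a^-1) = [[-11, 4], [8, -3]]
... * rho(c) = [[1, 0], [0, 1]]  ->  [[-11, 4], [8, -3]]
... * rho(b) = [[1, 2], [-1, -1]]  ->  [[-15, -26], [11, 19]]
... * rho(c) = [[1, 0], [0, 1]]  ->  [[-15, -26], [11, 19]]
... * rho(b) = [[1, 2], [-1, -1]]  ->  [[11, -4], [-8, 3]]
... * rho(a^-1) = [[-11, 4], [8, -3]]  ->  [[-153, 56], [112, -41]]
... * rho(b^-1) = [[-1, -2], [1, 1]]  ->  [[209, 362], [-153, -265]]
... * rho(a^-1) = [[-11, 4], [8, -3]]  ->  [[597, -250], [-437, 183]]
... * rho(b^-1) = [[-1, -2], [1, 1]]  ->  [[-847, -1444], [620, 1057]]
... * rho(b^-1) = [[-1, -2], [1, 1]]  ->  [[-597, 250], [437, -183]]
... * rho(c) = [[1, 0], [0, 1]]  ->  [[-597, 250], [437, -183]]
tr = -597 + -183 = -780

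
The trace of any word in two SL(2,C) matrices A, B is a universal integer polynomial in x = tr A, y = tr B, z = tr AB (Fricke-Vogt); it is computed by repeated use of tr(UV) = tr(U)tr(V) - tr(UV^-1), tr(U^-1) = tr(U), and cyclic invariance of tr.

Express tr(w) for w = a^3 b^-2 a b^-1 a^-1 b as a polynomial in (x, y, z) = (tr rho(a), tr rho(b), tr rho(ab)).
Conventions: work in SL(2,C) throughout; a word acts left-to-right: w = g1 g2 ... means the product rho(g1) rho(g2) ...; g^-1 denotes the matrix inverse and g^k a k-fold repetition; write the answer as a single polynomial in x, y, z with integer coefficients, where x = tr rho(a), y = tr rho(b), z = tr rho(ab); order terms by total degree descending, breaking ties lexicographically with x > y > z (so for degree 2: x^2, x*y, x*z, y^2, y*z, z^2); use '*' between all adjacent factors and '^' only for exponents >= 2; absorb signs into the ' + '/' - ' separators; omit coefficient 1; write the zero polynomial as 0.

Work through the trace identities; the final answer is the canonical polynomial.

trace(a^2) = trace(a) * trace(a) - trace(1) = x^2 - 2
trace(a^3) = trace(a) * trace(a^2) - trace(a) = x^3 - 3*x
trace(a^4) = trace(a) * trace(a^3) - trace(a^2) = x^4 - 4*x^2 + 2
so trace(a b a) = trace(a) * trace(b a) - trace(b) = x*z - y
trace(a^2 b a) = trace(a) * trace(a b a) - trace(a b) = x^2*z - x*y - z
trace(b a^4) = trace(a) * trace(a^2 b a) - trace(a^2 b) = x^3*z - x^2*y - 2*x*z + y
trace(a b a^4) = trace(a) * trace(b a^4) - trace(b a^3) = x^4*z - x^3*y - 3*x^2*z + 2*x*y + z
so trace(b a b a) = trace(b a) * trace(b a) - trace(1) = z^2 - 2
so trace(b a b) = trace(b) * trace(a b) - trace(a) = y*z - x
reduce: trace(a b a b a) = trace(a) * trace(b a b a) - trace(b a b) = x*z^2 - y*z - x
reduce: trace(a^2 b a b a) = trace(a) * trace(a b a b a) - trace(a b a b) = x^2*z^2 - x*y*z - x^2 - z^2 + 2
reduce: trace(a b a^4 b) = trace(a) * trace(a^2 b a b a) - trace(a^2 b a b) = x^3*z^2 - x^2*y*z - x^3 - 2*x*z^2 + y*z + 3*x
so trace(b a^4 b^-1 a) = trace(a b a^4) * trace(b) - trace(a b a^4 b) = x^4*y*z - x^3*y^2 - x^3*z^2 - 2*x^2*y*z + x^3 + 2*x*y^2 + 2*x*z^2 - 3*x
so trace(a b^-1 a^-1 b a^3) = trace(b a^4 b^-1) * trace(a) - trace(b a^4 b^-1 a) = -x^4*y*z + x^5 + x^3*y^2 + x^3*z^2 + 2*x^2*y*z - 5*x^3 - 2*x*y^2 - 2*x*z^2 + 5*x
so trace(b a^2 b) = trace(b) * trace(a^2 b) - trace(a^2) = x*y*z - x^2 - y^2 + 2
so trace(b a^2 b a^2) = trace(a) * trace(b a^2 b a) - trace(b a^2 b) = x^2*z^2 - 2*x*y*z + y^2 - 2
so trace(a b a^3 b a) = trace(a) * trace(b a^2 b a^2) - trace(b a^2 b a) = x^3*z^2 - 2*x^2*y*z + x*y^2 - x*z^2 + y*z - x
trace(b a b a b a) = trace(b a) * trace(b a b a) - trace(b^-1 a^-1) = z^3 - 3*z
reduce: trace(b a b a b) = trace(b) * trace(a b a b) - trace(a b a) = y*z^2 - x*z - y
reduce: trace(a b a b a b a) = trace(a) * trace(b a b a b a) - trace(b a b a b) = x*z^3 - y*z^2 - 2*x*z + y
so trace(a b a^3 b a b) = trace(a) * trace(a b a b a b a) - trace(a b a b a b) = x^2*z^3 - x*y*z^2 - 2*x^2*z - z^3 + x*y + 3*z
trace(b a^3 b a b^-1 a) = trace(a b a^3 b a) * trace(b) - trace(a b a^3 b a b) = x^3*y*z^2 - 2*x^2*y^2*z - x^2*z^3 + x*y^3 + 2*x^2*z + y^2*z + z^3 - 2*x*y - 3*z
trace(a b^-1 a^-1 b a^3 b) = trace(b a^3 b a b^-1) * trace(a) - trace(b a^3 b a b^-1 a) = -x^3*y*z^2 + x^4*z + 2*x^2*y^2*z + x^2*z^3 - x^3*y - x*y^3 - 4*x^2*z - y^2*z - z^3 + 3*x*y + 3*z
trace(a b^-1 a^-1 b a^3 b^-1) = trace(a b^-1 a^-1 b a^3) * trace(b) - trace(a b^-1 a^-1 b a^3 b) = -x^4*y^2*z + x^5*y + x^3*y^3 + 2*x^3*y*z^2 - x^4*z - x^2*z^3 - 4*x^3*y - x*y^3 - 2*x*y*z^2 + 4*x^2*z + y^2*z + z^3 + 2*x*y - 3*z
reduce: trace(a^3 b^-2 a b^-1 a^-1 b) = trace(a b^-1 a^-1 b a^3 b^-1) * trace(b) - trace(a b^-1 a^-1 b a^3) = -x^4*y^3*z + x^5*y^2 + x^3*y^4 + 2*x^3*y^2*z^2 - x^2*y*z^3 - x^5 - 5*x^3*y^2 - x^3*z^2 - x*y^4 - 2*x*y^2*z^2 + 2*x^2*y*z + y^3*z + y*z^3 + 5*x^3 + 4*x*y^2 + 2*x*z^2 - 3*y*z - 5*x

-x^4*y^3*z + x^5*y^2 + x^3*y^4 + 2*x^3*y^2*z^2 - x^2*y*z^3 - x^5 - 5*x^3*y^2 - x^3*z^2 - x*y^4 - 2*x*y^2*z^2 + 2*x^2*y*z + y^3*z + y*z^3 + 5*x^3 + 4*x*y^2 + 2*x*z^2 - 3*y*z - 5*x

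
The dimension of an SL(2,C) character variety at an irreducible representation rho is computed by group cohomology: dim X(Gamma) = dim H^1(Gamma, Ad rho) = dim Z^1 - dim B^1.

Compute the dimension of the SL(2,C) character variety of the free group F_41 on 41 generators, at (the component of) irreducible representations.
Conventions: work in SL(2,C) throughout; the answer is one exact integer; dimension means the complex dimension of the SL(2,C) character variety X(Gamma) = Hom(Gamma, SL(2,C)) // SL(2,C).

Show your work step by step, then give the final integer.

120

The free group F_41: 41 generators, no relators.
A cocycle picks one sl_2 vector per generator freely, giving dim Z^1 = 3*41 = 123.
Irreducibility makes the coboundary map sl_2 -> Z^1 injective (trivial centralizer), so dim B^1 = 3.
dim H^1 = 123 - 3 = 120, which is dim X.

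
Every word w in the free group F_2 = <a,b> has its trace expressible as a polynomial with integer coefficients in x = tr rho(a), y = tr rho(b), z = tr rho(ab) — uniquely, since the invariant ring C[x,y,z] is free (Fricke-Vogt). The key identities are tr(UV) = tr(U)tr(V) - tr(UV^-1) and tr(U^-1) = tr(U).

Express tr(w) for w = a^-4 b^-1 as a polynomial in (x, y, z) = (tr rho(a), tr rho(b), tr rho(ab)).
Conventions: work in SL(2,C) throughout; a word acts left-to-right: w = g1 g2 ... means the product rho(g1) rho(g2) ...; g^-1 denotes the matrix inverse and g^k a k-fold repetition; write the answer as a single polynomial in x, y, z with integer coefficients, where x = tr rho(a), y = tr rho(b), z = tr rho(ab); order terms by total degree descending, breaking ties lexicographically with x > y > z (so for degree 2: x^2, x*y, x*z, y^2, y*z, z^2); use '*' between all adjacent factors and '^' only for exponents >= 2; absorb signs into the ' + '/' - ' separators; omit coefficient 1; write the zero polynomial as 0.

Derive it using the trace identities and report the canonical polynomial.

x^3*z - x^2*y - 2*x*z + y

use: trace(a^-1) = trace(a) = x
trace(a^-1 b) = trace(b) * trace(a) - trace(b a) = x*y - z
trace(b^-1 a^-1) = trace(a^-1) * trace(b) - trace(a^-1 b) = z
trace(a^-1 b^-1 a^-1) = trace(b^-1 a^-1) * trace(a) - trace(b^-1) = x*z - y
apply: trace(a^-2 b^-1 a^-1) = trace(a^-1 b^-1 a^-1) * trace(a) - trace(a^-1 b^-1) = x^2*z - x*y - z
use: trace(a^-4 b^-1) = trace(a^-2 b^-1 a^-1) * trace(a) - trace(a^-2 b^-1) = x^3*z - x^2*y - 2*x*z + y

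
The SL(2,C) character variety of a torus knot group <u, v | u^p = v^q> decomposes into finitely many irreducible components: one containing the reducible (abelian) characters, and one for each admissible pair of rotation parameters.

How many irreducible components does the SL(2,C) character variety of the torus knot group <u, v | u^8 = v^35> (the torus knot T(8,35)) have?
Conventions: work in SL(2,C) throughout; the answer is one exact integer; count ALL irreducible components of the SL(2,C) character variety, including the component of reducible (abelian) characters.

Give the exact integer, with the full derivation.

120

Gamma = < u, v | u^8 = v^35 > (torus knot T(8,35)); the central element u^8 = v^35 acts as +I or -I in any irreducible SL(2,C) representation.
This locks tr(u) to 2*cos(pi*alpha/8), alpha in 1..7, and tr(v) to 2*cos(pi*beta/35), beta in 1..34, on each component of irreducible characters.
Consistency of u^8 = (-1)^alpha I with v^35 = (-1)^beta I forces alpha = beta (mod 2).
Counting: 4 odd alphas x 17 odd betas + 3 even alphas x 17 even betas = 68 + 51 = 119.
Total: 119 irreducible-character components + 1 reducible (abelian) component = 120.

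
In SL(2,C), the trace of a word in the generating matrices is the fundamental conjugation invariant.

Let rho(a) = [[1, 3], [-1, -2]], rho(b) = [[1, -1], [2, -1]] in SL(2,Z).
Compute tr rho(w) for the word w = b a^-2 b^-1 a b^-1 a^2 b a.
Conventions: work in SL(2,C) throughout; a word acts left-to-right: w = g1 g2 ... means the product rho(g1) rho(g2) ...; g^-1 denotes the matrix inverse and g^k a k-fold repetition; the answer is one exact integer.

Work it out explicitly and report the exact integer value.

-9701

rho(b) = [[1, -1], [2, -1]]
... * rho(a^-1) = [[-2, -3], [1, 1]]  ->  [[-3, -4], [-5, -7]]
... * rho(a^-1) = [[-2, -3], [1, 1]]  ->  [[2, 5], [3, 8]]
... * rho(b^-1) = [[-1, 1], [-2, 1]]  ->  [[-12, 7], [-19, 11]]
... * rho(a) = [[1, 3], [-1, -2]]  ->  [[-19, -50], [-30, -79]]
... * rho(b^-1) = [[-1, 1], [-2, 1]]  ->  [[119, -69], [188, -109]]
... * rho(a) = [[1, 3], [-1, -2]]  ->  [[188, 495], [297, 782]]
... * rho(a) = [[1, 3], [-1, -2]]  ->  [[-307, -426], [-485, -673]]
... * rho(b) = [[1, -1], [2, -1]]  ->  [[-1159, 733], [-1831, 1158]]
... * rho(a) = [[1, 3], [-1, -2]]  ->  [[-1892, -4943], [-2989, -7809]]
tr = -1892 + -7809 = -9701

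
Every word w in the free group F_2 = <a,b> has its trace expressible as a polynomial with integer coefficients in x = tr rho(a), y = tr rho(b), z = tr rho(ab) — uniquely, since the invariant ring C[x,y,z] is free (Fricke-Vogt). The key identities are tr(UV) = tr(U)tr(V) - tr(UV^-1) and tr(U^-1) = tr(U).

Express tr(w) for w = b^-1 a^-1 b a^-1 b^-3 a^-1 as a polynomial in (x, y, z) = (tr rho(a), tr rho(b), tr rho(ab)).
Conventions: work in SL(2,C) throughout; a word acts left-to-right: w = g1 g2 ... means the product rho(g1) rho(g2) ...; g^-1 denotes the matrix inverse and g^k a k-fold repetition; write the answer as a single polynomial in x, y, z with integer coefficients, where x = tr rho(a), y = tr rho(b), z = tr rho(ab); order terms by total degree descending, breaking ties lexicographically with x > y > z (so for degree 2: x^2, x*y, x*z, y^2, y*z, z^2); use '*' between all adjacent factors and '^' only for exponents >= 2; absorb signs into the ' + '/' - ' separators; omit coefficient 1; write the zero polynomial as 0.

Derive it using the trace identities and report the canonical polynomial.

x*y^3*z^2 - x^2*y^2*z - y^4*z - y^2*z^3 + 4*y^2*z + z^3 - 3*z

tr(b^-1) = tr(b) = y
apply: tr(b^-1 a) = tr(a) tr(b) - tr(a b) = x*y - z
tr(b^-1 a^-1) = tr(b^-1) tr(a) - tr(b^-1 a) = z
use: tr(b^-1 a^-2) = tr(b^-1 a^-1) tr(a) - tr(b^-1) = x*z - y
tr(a^-2) = tr(a^-1) tr(a) - tr(1) = x^2 - 2
tr(a^-1 b^-2 a^-1) = tr(b^-1 a^-2) tr(b) - tr(b^-1 a^-2 b) = x*y*z - x^2 - y^2 + 2
use: tr(a b a b) = tr(a b) tr(a b) - tr(1) = z^2 - 2
tr(b^-1 a b a) = tr(a b a) tr(b) - tr(a b a b) = x*y*z - y^2 - z^2 + 2
use: tr(a b a^-1 b^-1) = tr(b^-1 a b) tr(a) - tr(b^-1 a b a) = -x*y*z + x^2 + y^2 + z^2 - 2
use: tr(b a b) = tr(b) tr(a b) - tr(a) = y*z - x
tr(a b a b a) = tr(a) tr(b a b a) - tr(b a b) = x*z^2 - y*z - x
tr(a b a b a b) = tr(b a) tr(b a b a) - tr(b^-1 a^-1) = z^3 - 3*z
tr(b^-1 a b a b a) = tr(a b a b a) tr(b) - tr(a b a b a b) = x*y*z^2 - y^2*z - z^3 - x*y + 3*z
apply: tr(b^-1 a b a b a^-1) = tr(b^-1 a b a b) tr(a) - tr(b^-1 a b a b a) = -x*y*z^2 + x^2*z + y^2*z + z^3 - 3*z
tr(b a b a^-1 b^-2 a) = tr(b^-1 a b a b a^-1) tr(b) - tr(b^-1 a b a b a^-1 b) = -x*y^2*z^2 + x^2*y*z + y^3*z + y*z^3 - 4*y*z + x
tr(a b a^-1 b^-2 a^-1 b) = tr(b a b a^-1 b^-2) tr(a) - tr(b a b a^-1 b^-2 a) = x*y^2*z^2 - 2*x^2*y*z - y^3*z - y*z^3 + x^3 + x*y^2 + x*z^2 + 4*y*z - 3*x
tr(b a^-1 b^-2 a^-1 b^-1 a) = tr(a b a^-1 b^-2 a^-1) tr(b) - tr(a b a^-1 b^-2 a^-1 b) = -x*y^2*z^2 + 2*x^2*y*z + y^3*z + y*z^3 - x^3 - x*y^2 - x*z^2 - 3*y*z + 3*x
tr(b^-1 a^-1 b^-1 a^-1 b a^-1 b^-1) = tr(b a^-1 b^-2 a^-1 b^-1) tr(a) - tr(b a^-1 b^-2 a^-1 b^-1 a) = x*y^2*z^2 - x^2*y*z - y^3*z - y*z^3 + x*z^2 + 3*y*z - x
tr(b^-1 a^-1 b a^-1 b^-3 a^-1) = tr(b^-1 a^-1 b^-1 a^-1 b a^-1 b^-1) tr(b) - tr(b^-1 a^-1 b^-1 a^-1 b a^-1) = x*y^3*z^2 - x^2*y^2*z - y^4*z - y^2*z^3 + 4*y^2*z + z^3 - 3*z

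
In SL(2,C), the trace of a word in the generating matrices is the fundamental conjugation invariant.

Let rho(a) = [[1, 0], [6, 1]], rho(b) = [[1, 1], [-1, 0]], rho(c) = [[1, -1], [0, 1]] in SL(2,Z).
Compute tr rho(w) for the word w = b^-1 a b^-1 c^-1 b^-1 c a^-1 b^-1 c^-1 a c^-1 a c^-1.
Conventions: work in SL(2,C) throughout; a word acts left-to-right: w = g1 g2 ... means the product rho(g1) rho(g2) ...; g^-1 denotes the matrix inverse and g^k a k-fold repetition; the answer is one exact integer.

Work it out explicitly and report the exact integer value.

26

rho(b^-1) = [[0, -1], [1, 1]]
... * rho(a) = [[1, 0], [6, 1]]  ->  [[-6, -1], [7, 1]]
... * rho(b^-1) = [[0, -1], [1, 1]]  ->  [[-1, 5], [1, -6]]
... * rho(c^-1) = [[1, 1], [0, 1]]  ->  [[-1, 4], [1, -5]]
... * rho(b^-1) = [[0, -1], [1, 1]]  ->  [[4, 5], [-5, -6]]
... * rho(c) = [[1, -1], [0, 1]]  ->  [[4, 1], [-5, -1]]
... * rho(a^-1) = [[1, 0], [-6, 1]]  ->  [[-2, 1], [1, -1]]
... * rho(b^-1) = [[0, -1], [1, 1]]  ->  [[1, 3], [-1, -2]]
... * rho(c^-1) = [[1, 1], [0, 1]]  ->  [[1, 4], [-1, -3]]
... * rho(a) = [[1, 0], [6, 1]]  ->  [[25, 4], [-19, -3]]
... * rho(c^-1) = [[1, 1], [0, 1]]  ->  [[25, 29], [-19, -22]]
... * rho(a) = [[1, 0], [6, 1]]  ->  [[199, 29], [-151, -22]]
... * rho(c^-1) = [[1, 1], [0, 1]]  ->  [[199, 228], [-151, -173]]
tr = 199 + -173 = 26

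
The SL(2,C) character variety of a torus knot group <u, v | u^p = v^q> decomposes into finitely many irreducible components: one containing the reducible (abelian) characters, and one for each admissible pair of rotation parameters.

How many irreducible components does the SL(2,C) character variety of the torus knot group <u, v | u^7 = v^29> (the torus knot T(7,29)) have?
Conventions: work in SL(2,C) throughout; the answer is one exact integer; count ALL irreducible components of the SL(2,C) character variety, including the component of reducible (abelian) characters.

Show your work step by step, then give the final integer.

For T(7,29): irreducibility forces the central element u^7 = v^29 to one of +I, -I.
So on each irreducible component the traces are pinned: tr(u) = 2*cos(pi*alpha/7) with 1 <= alpha <= 6, tr(v) = 2*cos(pi*beta/29) with 1 <= beta <= 28.
u^7 = (-1)^alpha I and v^29 = (-1)^beta I must agree, so alpha and beta have equal parity.
Enumerate parity-matched pairs: 3*14 odd-odd plus 3*14 even-even gives 84.
That is 84 components of irreducible characters, and with the reducible (abelian) component the total is 85.

85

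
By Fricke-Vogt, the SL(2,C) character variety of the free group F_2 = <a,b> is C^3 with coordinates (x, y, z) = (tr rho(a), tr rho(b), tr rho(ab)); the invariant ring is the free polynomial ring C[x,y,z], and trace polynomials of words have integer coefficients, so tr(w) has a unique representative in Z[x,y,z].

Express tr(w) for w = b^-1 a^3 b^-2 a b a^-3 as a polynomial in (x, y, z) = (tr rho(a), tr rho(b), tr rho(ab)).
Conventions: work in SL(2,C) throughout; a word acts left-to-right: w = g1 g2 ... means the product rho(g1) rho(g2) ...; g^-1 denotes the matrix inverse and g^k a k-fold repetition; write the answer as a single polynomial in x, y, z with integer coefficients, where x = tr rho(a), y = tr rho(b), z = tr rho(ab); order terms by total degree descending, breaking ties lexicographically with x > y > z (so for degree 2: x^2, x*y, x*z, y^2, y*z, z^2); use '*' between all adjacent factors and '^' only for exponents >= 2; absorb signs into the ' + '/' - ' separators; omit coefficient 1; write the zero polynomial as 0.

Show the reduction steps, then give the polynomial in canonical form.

use: trace(a^2) = trace(a) * trace(a) - trace(1)   [square of a] = x^2 - 2
use: trace(a^3) = trace(a) * trace(a^2) - trace(a)   [square of a] = x^3 - 3*x
trace(a^4) = trace(a) * trace(a^3) - trace(a^2)   [square of a] = x^4 - 4*x^2 + 2
use: trace(a b a) = trace(a) * trace(b a) - trace(b)   [square of a] = x*z - y
trace(a^2 b a) = trace(a) * trace(a b a) - trace(a b)   [square of a] = x^2*z - x*y - z
use: trace(a^4 b) = trace(a) * trace(a^2 b a) - trace(a^2 b)   [square of a] = x^3*z - x^2*y - 2*x*z + y
apply: trace(a^3 b^-1 a) = trace(a^4) * trace(b) - trace(a^4 b)   [inverse elimination on b] = x^4*y - x^3*z - 3*x^2*y + 2*x*z + y
trace(a b a^4) = trace(a) * trace(b a^4) - trace(b a^3)   [square of a] = x^4*z - x^3*y - 3*x^2*z + 2*x*y + z
use: trace(b a b a) = trace(b a) * trace(b a) - trace(1)   [split at a repeated b] = z^2 - 2
use: trace(b a b) = trace(b) * trace(a b) - trace(a)   [square of b] = y*z - x
apply: trace(a b a b a) = trace(a) * trace(b a b a) - trace(b a b)   [square of a] = x*z^2 - y*z - x
trace(a^2 b a b a) = trace(a) * trace(a b a b a) - trace(a b a b)   [square of a] = x^2*z^2 - x*y*z - x^2 - z^2 + 2
apply: trace(a b a^4 b) = trace(a) * trace(a^2 b a b a) - trace(a^2 b a b)   [square of a] = x^3*z^2 - x^2*y*z - x^3 - 2*x*z^2 + y*z + 3*x
use: trace(a^3 b^-1 a b a) = trace(a b a^4) * trace(b) - trace(a b a^4 b)   [inverse elimination on b] = x^4*y*z - x^3*y^2 - x^3*z^2 - 2*x^2*y*z + x^3 + 2*x*y^2 + 2*x*z^2 - 3*x
use: trace(b a b a b a) = trace(b a) * trace(b a b a) - trace(b^-1 a^-1)   [split at a repeated b] = z^3 - 3*z
trace(b a b a b) = trace(b) * trace(a b a b) - trace(a b a)   [square of b] = y*z^2 - x*z - y
apply: trace(a b a b a b a) = trace(a) * trace(b a b a b a) - trace(b a b a b)   [square of a] = x*z^3 - y*z^2 - 2*x*z + y
trace(a b a b a^3 b) = trace(a) * trace(a b a b a b a) - trace(a b a b a b)   [square of a] = x^2*z^3 - x*y*z^2 - 2*x^2*z - z^3 + x*y + 3*z
trace(a^3 b^-1 a b a b) = trace(a b a b a^3) * trace(b) - trace(a b a b a^3 b)   [inverse elimination on b] = x^3*y*z^2 - x^2*y^2*z - x^2*z^3 - x^3*y - x*y*z^2 + 2*x^2*z + y^2*z + z^3 + 2*x*y - 3*z
use: trace(b^-1 a^3 b^-1 a b a) = trace(a^3 b^-1 a b a) * trace(b) - trace(a^3 b^-1 a b a b)   [inverse elimination on b] = x^4*y^2*z - x^3*y^3 - 2*x^3*y*z^2 - x^2*y^2*z + x^2*z^3 + 2*x^3*y + 2*x*y^3 + 3*x*y*z^2 - 2*x^2*z - y^2*z - z^3 - 5*x*y + 3*z
use: trace(b^-1 a^3 b^-1 a b a^-1) = trace(b^-1 a^3 b^-1 a b) * trace(a) - trace(b^-1 a^3 b^-1 a b a)   [inverse elimination on a] = -x^4*y^2*z + x^5*y + x^3*y^3 + 2*x^3*y*z^2 - x^4*z + x^2*y^2*z - x^2*z^3 - 5*x^3*y - 2*x*y^3 - 3*x*y*z^2 + 4*x^2*z + y^2*z + z^3 + 6*x*y - 3*z
trace(a^-1 b^-1 a^3 b^-1 a b a^-1) = trace(b^-1 a^3 b^-1 a b a^-1) * trace(a) - trace(b^-1 a^3 b^-1 a b)   [inverse elimination on a] = -x^5*y^2*z + x^6*y + x^4*y^3 + 2*x^4*y*z^2 - x^5*z + x^3*y^2*z - x^3*z^3 - 6*x^4*y - 2*x^2*y^3 - 3*x^2*y*z^2 + 5*x^3*z + x*y^2*z + x*z^3 + 9*x^2*y - 5*x*z - y
trace(b^-1 a b a^-3 b^-1 a^3) = trace(a^-1 b^-1 a^3 b^-1 a b a^-1) * trace(a) - trace(a^-1 b^-1 a^3 b^-1 a b)   [inverse elimination on a] = -x^6*y^2*z + x^7*y + x^5*y^3 + 2*x^5*y*z^2 - x^6*z + 2*x^4*y^2*z - x^4*z^3 - 7*x^5*y - 3*x^3*y^3 - 5*x^3*y*z^2 + 6*x^4*z + 2*x^2*z^3 + 14*x^3*y + 2*x*y^3 + 3*x*y*z^2 - 9*x^2*z - y^2*z - z^3 - 7*x*y + 3*z
trace(b a^4 b) = trace(b) * trace(a^4 b) - trace(a^4)   [square of b] = x^3*y*z - x^4 - x^2*y^2 - 2*x*y*z + 4*x^2 + y^2 - 2
trace(a^-1 b a^4 b) = trace(b a^4 b) * trace(a) - trace(b a^4 b a)   [inverse elimination on a] = x^4*y*z - x^5 - x^3*y^2 - x^3*z^2 - x^2*y*z + 5*x^3 + x*y^2 + 2*x*z^2 - y*z - 5*x
apply: trace(a^-2 b a^4 b) = trace(a^-1 b a^4 b) * trace(a) - trace(a^-1 b a^4 b a)   [inverse elimination on a] = x^5*y*z - x^6 - x^4*y^2 - x^4*z^2 - 2*x^3*y*z + 6*x^4 + 2*x^2*y^2 + 2*x^2*z^2 + x*y*z - 9*x^2 - y^2 + 2
trace(a^4 b a^-3 b) = trace(a^-2 b a^4 b) * trace(a) - trace(a^-2 b a^4 b a)   [inverse elimination on a] = x^6*y*z - x^7 - x^5*y^2 - x^5*z^2 - 3*x^4*y*z + 7*x^5 + 3*x^3*y^2 + 3*x^3*z^2 + 2*x^2*y*z - 14*x^3 - 2*x*y^2 - 2*x*z^2 + y*z + 7*x
apply: trace(a b a^-3 b^-1 a^3) = trace(a^4 b a^-3) * trace(b) - trace(a^4 b a^-3 b)   [inverse elimination on b] = -x^6*y*z + x^7 + x^5*y^2 + x^5*z^2 + 3*x^4*y*z - 7*x^5 - 3*x^3*y^2 - 3*x^3*z^2 - 2*x^2*y*z + 14*x^3 + 2*x*y^2 + 2*x*z^2 - 7*x
apply: trace(b^-1 a^3 b^-2 a b a^-3) = trace(b^-1 a b a^-3 b^-1 a^3) * trace(b) - trace(b^-1 a b a^-3 b^-1 a^3 b)   [inverse elimination on b] = -x^6*y^3*z + x^7*y^2 + x^5*y^4 + 2*x^5*y^2*z^2 + 2*x^4*y^3*z - x^4*y*z^3 - x^7 - 8*x^5*y^2 - x^5*z^2 - 3*x^3*y^4 - 5*x^3*y^2*z^2 + 3*x^4*y*z + 2*x^2*y*z^3 + 7*x^5 + 17*x^3*y^2 + 3*x^3*z^2 + 2*x*y^4 + 3*x*y^2*z^2 - 7*x^2*y*z - y^3*z - y*z^3 - 14*x^3 - 9*x*y^2 - 2*x*z^2 + 3*y*z + 7*x

-x^6*y^3*z + x^7*y^2 + x^5*y^4 + 2*x^5*y^2*z^2 + 2*x^4*y^3*z - x^4*y*z^3 - x^7 - 8*x^5*y^2 - x^5*z^2 - 3*x^3*y^4 - 5*x^3*y^2*z^2 + 3*x^4*y*z + 2*x^2*y*z^3 + 7*x^5 + 17*x^3*y^2 + 3*x^3*z^2 + 2*x*y^4 + 3*x*y^2*z^2 - 7*x^2*y*z - y^3*z - y*z^3 - 14*x^3 - 9*x*y^2 - 2*x*z^2 + 3*y*z + 7*x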